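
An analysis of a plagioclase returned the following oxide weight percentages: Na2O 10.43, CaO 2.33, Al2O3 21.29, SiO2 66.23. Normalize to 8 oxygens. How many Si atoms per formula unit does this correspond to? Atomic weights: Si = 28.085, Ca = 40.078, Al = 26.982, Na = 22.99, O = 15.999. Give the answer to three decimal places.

2.900 Si apfu

Na2O: 10.43/61.979 = 0.16828 mol → 0.33656 mol Na, 0.16828 mol O.
CaO: 2.33/56.077 = 0.04155 mol → 0.04155 mol Ca, 0.04155 mol O.
Al2O3: 21.29/101.961 = 0.20881 mol → 0.41762 mol Al, 0.62643 mol O.
SiO2: 66.23/60.083 = 1.10231 mol → 1.10231 mol Si, 2.20462 mol O.
Total oxygen = 3.04088 mol. Normalization factor = 8/3.04088 = 2.63082.
Si per 8 O = 1.10231 × 2.63082 = 2.900.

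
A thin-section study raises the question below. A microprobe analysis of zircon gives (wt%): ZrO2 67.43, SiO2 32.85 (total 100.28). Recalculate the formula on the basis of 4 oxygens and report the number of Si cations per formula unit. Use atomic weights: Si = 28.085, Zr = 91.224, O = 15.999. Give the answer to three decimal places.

67.43 wt% ZrO2 ÷ 123.222 g/mol = 0.54722 mol, giving 0.54722 Zr and 1.09444 O.
32.85 wt% SiO2 ÷ 60.083 g/mol = 0.54674 mol, giving 0.54674 Si and 1.09348 O.
Oxygen sums to 2.18792; scaling by 4/2.18792 = 1.82822 puts the formula on 4 O.
Si: 0.54674 × 1.82822 = 1.000 atoms per formula unit.

1.000 Si apfu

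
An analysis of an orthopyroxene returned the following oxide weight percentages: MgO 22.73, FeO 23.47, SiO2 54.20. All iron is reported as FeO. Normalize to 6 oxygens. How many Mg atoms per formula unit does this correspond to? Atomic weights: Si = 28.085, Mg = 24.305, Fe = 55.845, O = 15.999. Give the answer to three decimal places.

1.256 Mg apfu

22.73 wt% MgO ÷ 40.304 g/mol = 0.56396 mol, giving 0.56396 Mg and 0.56396 O.
23.47 wt% FeO ÷ 71.844 g/mol = 0.32668 mol, giving 0.32668 Fe and 0.32668 O.
54.20 wt% SiO2 ÷ 60.083 g/mol = 0.90209 mol, giving 0.90209 Si and 1.80418 O.
Oxygen sums to 2.69482; scaling by 6/2.69482 = 2.22649 puts the formula on 6 O.
Mg: 0.56396 × 2.22649 = 1.256 atoms per formula unit.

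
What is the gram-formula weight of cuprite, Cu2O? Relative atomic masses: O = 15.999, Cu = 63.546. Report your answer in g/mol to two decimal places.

143.09 g/mol

Cu: 2 × 63.546 = 127.0920
O: 1 × 15.999 = 15.9990
Summing the contributions gives the formula mass.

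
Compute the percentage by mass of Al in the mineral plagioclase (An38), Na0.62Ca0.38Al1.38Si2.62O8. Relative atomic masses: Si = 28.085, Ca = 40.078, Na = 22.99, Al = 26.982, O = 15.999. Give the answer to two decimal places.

Formula mass = 0.62*22.99 + 0.38*40.078 + 1.38*26.982 + 2.62*28.085 + 8*15.999 = 268.293 g/mol, of which 37.235 g is Al.
So Al makes up 37.235/268.293 = 0.1388 of the mass, i.e. 13.88%.

13.88 weight percent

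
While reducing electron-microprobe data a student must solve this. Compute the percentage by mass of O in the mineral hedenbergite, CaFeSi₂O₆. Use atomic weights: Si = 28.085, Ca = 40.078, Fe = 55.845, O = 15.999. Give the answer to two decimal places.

38.69 mass %

M(CaFeSi₂O₆) = 248.087 g/mol.
O contributes 6 × 15.999 = 95.994 g per mole.
95.994/248.087 = 0.3869 → 38.69%.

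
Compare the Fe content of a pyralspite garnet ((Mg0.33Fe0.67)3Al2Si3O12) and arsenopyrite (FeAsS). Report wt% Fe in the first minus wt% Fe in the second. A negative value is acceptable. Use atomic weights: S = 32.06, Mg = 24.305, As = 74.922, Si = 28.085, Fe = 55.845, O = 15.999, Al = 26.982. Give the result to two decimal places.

Fe in (Mg0.33Fe0.67)3Al2Si3O12: molar mass 466.517 g/mol; 2.01×55.845 = 112.248 g → 24.06 wt%.
Fe in FeAsS: molar mass 162.827 g/mol; 1×55.845 = 55.845 g → 34.30 wt%.
Difference = 24.06 − 34.30 = -10.24 percentage points.

-10.24 percentage points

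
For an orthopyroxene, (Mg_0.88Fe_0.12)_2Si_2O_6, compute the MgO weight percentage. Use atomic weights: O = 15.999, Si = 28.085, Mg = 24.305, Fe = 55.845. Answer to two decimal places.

Formula mass = 208.344 g/mol.
1.76 Mg → 1.7600 mol MgO per formula unit; M(MgO) = 40.304, so MgO mass = 70.935 g.
70.935/208.344 × 100 = 34.05 wt%.

34.05 wt%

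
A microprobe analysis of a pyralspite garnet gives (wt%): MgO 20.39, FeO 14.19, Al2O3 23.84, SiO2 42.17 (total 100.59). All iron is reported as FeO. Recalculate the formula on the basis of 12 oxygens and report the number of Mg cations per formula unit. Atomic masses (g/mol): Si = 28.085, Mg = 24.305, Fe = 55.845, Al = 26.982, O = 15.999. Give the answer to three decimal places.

2.162 Mg apfu

20.39 wt% MgO ÷ 40.304 g/mol = 0.50591 mol, giving 0.50591 Mg and 0.50591 O.
14.19 wt% FeO ÷ 71.844 g/mol = 0.19751 mol, giving 0.19751 Fe and 0.19751 O.
23.84 wt% Al2O3 ÷ 101.961 g/mol = 0.23381 mol, giving 0.46762 Al and 0.70143 O.
42.17 wt% SiO2 ÷ 60.083 g/mol = 0.70186 mol, giving 0.70186 Si and 1.40372 O.
Oxygen sums to 2.80857; scaling by 12/2.80857 = 4.27264 puts the formula on 12 O.
Mg: 0.50591 × 4.27264 = 2.162 atoms per formula unit.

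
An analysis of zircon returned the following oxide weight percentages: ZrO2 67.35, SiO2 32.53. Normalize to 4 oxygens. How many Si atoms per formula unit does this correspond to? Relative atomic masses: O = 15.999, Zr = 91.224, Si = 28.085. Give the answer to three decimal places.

0.995 Si apfu

ZrO2 (M=123.222): mol = 0.54657; Zr = 0.54657, O = 1.09314.
SiO2 (M=60.083): mol = 0.54142; Si = 0.54142, O = 1.08284.
ΣO = 2.17598; factor = 4/ΣO = 1.83825.
Si apfu = 0.54142 × 1.83825 = 0.995.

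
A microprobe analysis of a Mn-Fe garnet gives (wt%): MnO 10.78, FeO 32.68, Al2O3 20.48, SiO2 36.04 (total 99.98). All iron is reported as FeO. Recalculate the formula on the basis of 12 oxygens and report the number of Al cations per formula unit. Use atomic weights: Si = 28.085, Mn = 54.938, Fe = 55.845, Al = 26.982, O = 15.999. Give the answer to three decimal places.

2.001 Al apfu

MnO: 10.78/70.937 = 0.15197 mol → 0.15197 mol Mn, 0.15197 mol O.
FeO: 32.68/71.844 = 0.45487 mol → 0.45487 mol Fe, 0.45487 mol O.
Al2O3: 20.48/101.961 = 0.20086 mol → 0.40172 mol Al, 0.60258 mol O.
SiO2: 36.04/60.083 = 0.59984 mol → 0.59984 mol Si, 1.19968 mol O.
Total oxygen = 2.40910 mol. Normalization factor = 12/2.40910 = 4.98111.
Al per 12 O = 0.40172 × 4.98111 = 2.001.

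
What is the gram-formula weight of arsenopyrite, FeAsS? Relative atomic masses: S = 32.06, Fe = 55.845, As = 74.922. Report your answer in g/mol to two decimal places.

Fe: 1 × 55.845 = 55.8450
As: 1 × 74.922 = 74.9220
S: 1 × 32.06 = 32.0600
Summing the contributions gives the formula mass.

162.83 g/mol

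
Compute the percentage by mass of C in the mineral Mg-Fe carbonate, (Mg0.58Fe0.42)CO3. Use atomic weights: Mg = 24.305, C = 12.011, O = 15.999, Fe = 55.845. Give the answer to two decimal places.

12.31 wt%

M((Mg0.58Fe0.42)CO3) = 97.560 g/mol.
C contributes 1 × 12.011 = 12.011 g per mole.
12.011/97.560 = 0.1231 → 12.31%.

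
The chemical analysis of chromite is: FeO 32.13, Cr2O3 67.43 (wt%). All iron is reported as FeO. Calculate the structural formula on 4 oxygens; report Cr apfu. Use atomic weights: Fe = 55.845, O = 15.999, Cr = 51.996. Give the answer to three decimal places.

32.13 wt% FeO ÷ 71.844 g/mol = 0.44722 mol, giving 0.44722 Fe and 0.44722 O.
67.43 wt% Cr2O3 ÷ 151.989 g/mol = 0.44365 mol, giving 0.88730 Cr and 1.33095 O.
Oxygen sums to 1.77817; scaling by 4/1.77817 = 2.24950 puts the formula on 4 O.
Cr: 0.88730 × 2.24950 = 1.996 atoms per formula unit.

1.996 Cr apfu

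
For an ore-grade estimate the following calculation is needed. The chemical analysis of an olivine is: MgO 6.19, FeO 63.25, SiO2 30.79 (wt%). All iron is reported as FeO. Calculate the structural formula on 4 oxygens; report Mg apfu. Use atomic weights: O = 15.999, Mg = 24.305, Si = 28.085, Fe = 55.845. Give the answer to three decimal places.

MgO (M=40.304): mol = 0.15358; Mg = 0.15358, O = 0.15358.
FeO (M=71.844): mol = 0.88038; Fe = 0.88038, O = 0.88038.
SiO2 (M=60.083): mol = 0.51246; Si = 0.51246, O = 1.02492.
ΣO = 2.05888; factor = 4/ΣO = 1.94280.
Mg apfu = 0.15358 × 1.94280 = 0.298.

0.298 Mg apfu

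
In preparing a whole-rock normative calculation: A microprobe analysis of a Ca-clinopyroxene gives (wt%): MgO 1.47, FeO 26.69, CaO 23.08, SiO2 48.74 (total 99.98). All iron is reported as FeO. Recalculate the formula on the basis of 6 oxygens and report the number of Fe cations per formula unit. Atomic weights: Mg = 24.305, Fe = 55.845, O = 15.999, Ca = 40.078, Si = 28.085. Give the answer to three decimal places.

0.913 Fe apfu

MgO (M=40.304): mol = 0.03647; Mg = 0.03647, O = 0.03647.
FeO (M=71.844): mol = 0.37150; Fe = 0.37150, O = 0.37150.
CaO (M=56.077): mol = 0.41158; Ca = 0.41158, O = 0.41158.
SiO2 (M=60.083): mol = 0.81121; Si = 0.81121, O = 1.62242.
ΣO = 2.44197; factor = 6/ΣO = 2.45703.
Fe apfu = 0.37150 × 2.45703 = 0.913.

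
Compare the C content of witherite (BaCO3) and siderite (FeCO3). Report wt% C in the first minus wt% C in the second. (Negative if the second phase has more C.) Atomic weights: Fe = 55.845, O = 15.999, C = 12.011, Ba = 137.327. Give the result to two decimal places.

-4.28 percentage points

M(BaCO3) = 197.335 g/mol, so wt% C = 12.011/197.335 × 100 = 6.09%.
M(FeCO3) = 115.853 g/mol, so wt% C = 12.011/115.853 × 100 = 10.37%.
6.09 − 10.37 = -4.28 pp.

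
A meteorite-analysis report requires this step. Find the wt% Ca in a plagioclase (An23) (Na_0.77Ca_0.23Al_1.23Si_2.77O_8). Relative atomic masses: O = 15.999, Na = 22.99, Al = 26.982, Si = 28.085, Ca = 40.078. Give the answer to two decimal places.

3.47 mass %

M(Na_0.77Ca_0.23Al_1.23Si_2.77O_8) = 265.896 g/mol.
Ca contributes 0.23 × 40.078 = 9.218 g per mole.
9.218/265.896 = 0.0347 → 3.47%.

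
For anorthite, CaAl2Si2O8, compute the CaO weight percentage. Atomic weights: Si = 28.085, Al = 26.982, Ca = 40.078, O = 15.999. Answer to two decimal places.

M(CaAl2Si2O8) = 278.204 g/mol; M(CaO) = 56.077 g/mol.
Moles CaO per formula unit = 1 Ca ÷ 1 = 1.0000.
CaO fraction = (1.0000 × 56.077) / 278.204 = 56.077/278.204 = 0.2016.

20.16 wt%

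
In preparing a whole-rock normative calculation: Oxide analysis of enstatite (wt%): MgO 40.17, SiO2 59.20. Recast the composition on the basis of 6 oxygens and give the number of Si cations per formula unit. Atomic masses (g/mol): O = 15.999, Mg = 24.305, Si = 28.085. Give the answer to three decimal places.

1.992 Si apfu

MgO (M=40.304): mol = 0.99668; Mg = 0.99668, O = 0.99668.
SiO2 (M=60.083): mol = 0.98530; Si = 0.98530, O = 1.97060.
ΣO = 2.96728; factor = 6/ΣO = 2.02205.
Si apfu = 0.98530 × 2.02205 = 1.992.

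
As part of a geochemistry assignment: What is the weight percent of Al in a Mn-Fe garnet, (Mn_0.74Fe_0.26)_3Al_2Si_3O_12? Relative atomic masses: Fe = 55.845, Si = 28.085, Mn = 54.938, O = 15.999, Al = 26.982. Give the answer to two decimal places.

Molar mass of (Mn_0.74Fe_0.26)_3Al_2Si_3O_12: 2.22·54.938 + 0.78·55.845 + 2·26.982 + 3·28.085 + 12·15.999 = 495.728 g/mol.
Mass of Al per formula unit: 2 × 26.982 = 53.964 g.
Weight fraction Al = 53.964 / 495.728 = 0.1089.

10.89 weight percent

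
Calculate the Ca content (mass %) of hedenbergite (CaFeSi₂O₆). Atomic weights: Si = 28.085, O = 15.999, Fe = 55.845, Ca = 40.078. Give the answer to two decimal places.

M(CaFeSi₂O₆) = 248.087 g/mol.
Ca contributes 1 × 40.078 = 40.078 g per mole.
40.078/248.087 = 0.1615 → 16.15%.

16.15 mass %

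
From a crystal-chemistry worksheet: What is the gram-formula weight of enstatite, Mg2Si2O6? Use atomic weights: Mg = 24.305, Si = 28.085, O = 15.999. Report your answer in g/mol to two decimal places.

200.77 g/mol

Mg: 2 × 24.305 = 48.6100
Si: 2 × 28.085 = 56.1700
O: 6 × 15.999 = 95.9940
Summing the contributions gives the formula mass.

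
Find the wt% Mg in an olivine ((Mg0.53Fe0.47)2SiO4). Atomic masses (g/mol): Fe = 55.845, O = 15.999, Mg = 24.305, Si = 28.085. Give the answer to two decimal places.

M((Mg0.53Fe0.47)2SiO4) = 170.339 g/mol.
Mg contributes 1.06 × 24.305 = 25.763 g per mole.
25.763/170.339 = 0.1512 → 15.12%.

15.12 wt%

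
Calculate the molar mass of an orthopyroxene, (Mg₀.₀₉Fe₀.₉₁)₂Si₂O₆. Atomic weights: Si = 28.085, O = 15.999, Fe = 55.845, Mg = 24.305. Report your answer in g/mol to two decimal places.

258.18 g/mol

The formula mass is the sum 0.18·24.305 + 1.82·55.845 + 2·28.085 + 6·15.999.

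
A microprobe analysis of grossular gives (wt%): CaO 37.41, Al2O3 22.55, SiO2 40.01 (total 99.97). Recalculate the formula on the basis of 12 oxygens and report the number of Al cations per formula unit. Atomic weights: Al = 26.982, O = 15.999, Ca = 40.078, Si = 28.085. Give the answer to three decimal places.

CaO (M=56.077): mol = 0.66712; Ca = 0.66712, O = 0.66712.
Al2O3 (M=101.961): mol = 0.22116; Al = 0.44232, O = 0.66348.
SiO2 (M=60.083): mol = 0.66591; Si = 0.66591, O = 1.33182.
ΣO = 2.66242; factor = 12/ΣO = 4.50718.
Al apfu = 0.44232 × 4.50718 = 1.994.

1.994 Al apfu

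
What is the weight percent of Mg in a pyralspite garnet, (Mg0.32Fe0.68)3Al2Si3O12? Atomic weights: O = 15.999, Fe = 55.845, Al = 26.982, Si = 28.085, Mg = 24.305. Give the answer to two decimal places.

4.99 weight percent

M((Mg0.32Fe0.68)3Al2Si3O12) = 467.464 g/mol.
Mg contributes 0.96 × 24.305 = 23.333 g per mole.
23.333/467.464 = 0.0499 → 4.99%.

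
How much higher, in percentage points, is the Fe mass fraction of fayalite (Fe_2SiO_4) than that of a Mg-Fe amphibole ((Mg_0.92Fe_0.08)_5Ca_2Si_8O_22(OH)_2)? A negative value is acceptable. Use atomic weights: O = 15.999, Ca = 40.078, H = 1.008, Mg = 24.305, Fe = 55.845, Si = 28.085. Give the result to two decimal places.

M(Fe_2SiO_4) = 203.771 g/mol, so wt% Fe = 111.690/203.771 × 100 = 54.81%.
M((Mg_0.92Fe_0.08)_5Ca_2Si_8O_22(OH)_2) = 824.969 g/mol, so wt% Fe = 22.338/824.969 × 100 = 2.71%.
54.81 − 2.71 = 52.10 pp.

52.10 percentage points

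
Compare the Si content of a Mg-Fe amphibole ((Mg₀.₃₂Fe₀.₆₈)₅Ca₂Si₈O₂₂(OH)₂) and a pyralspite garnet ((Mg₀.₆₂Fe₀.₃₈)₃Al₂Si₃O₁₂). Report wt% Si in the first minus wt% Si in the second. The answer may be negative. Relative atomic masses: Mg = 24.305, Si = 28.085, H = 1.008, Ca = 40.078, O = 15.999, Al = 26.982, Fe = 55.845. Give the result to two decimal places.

5.24 percentage points

M((Mg₀.₃₂Fe₀.₆₈)₅Ca₂Si₈O₂₂(OH)₂) = 919.589 g/mol, so wt% Si = 224.680/919.589 × 100 = 24.43%.
M((Mg₀.₆₂Fe₀.₃₈)₃Al₂Si₃O₁₂) = 439.078 g/mol, so wt% Si = 84.255/439.078 × 100 = 19.19%.
24.43 − 19.19 = 5.24 pp.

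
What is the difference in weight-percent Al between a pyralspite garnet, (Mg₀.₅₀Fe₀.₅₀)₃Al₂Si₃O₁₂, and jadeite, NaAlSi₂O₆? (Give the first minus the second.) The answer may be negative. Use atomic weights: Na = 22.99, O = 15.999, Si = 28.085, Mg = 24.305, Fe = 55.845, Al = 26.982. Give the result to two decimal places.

M((Mg₀.₅₀Fe₀.₅₀)₃Al₂Si₃O₁₂) = 450.432 g/mol, so wt% Al = 53.964/450.432 × 100 = 11.98%.
M(NaAlSi₂O₆) = 202.136 g/mol, so wt% Al = 26.982/202.136 × 100 = 13.35%.
11.98 − 13.35 = -1.37 pp.

-1.37 percentage points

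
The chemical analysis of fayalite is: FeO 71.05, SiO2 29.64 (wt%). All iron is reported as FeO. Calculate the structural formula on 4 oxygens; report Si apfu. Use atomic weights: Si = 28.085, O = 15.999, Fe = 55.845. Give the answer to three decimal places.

FeO (M=71.844): mol = 0.98895; Fe = 0.98895, O = 0.98895.
SiO2 (M=60.083): mol = 0.49332; Si = 0.49332, O = 0.98664.
ΣO = 1.97559; factor = 4/ΣO = 2.02471.
Si apfu = 0.49332 × 2.02471 = 0.999.

0.999 Si apfu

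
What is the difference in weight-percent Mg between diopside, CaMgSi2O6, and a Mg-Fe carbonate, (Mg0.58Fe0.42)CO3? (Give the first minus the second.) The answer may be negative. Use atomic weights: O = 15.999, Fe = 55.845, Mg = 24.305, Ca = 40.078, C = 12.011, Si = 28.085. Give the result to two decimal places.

-3.23 percentage points

M(CaMgSi2O6) = 216.547 g/mol, so wt% Mg = 24.305/216.547 × 100 = 11.22%.
M((Mg0.58Fe0.42)CO3) = 97.560 g/mol, so wt% Mg = 14.097/97.560 × 100 = 14.45%.
11.22 − 14.45 = -3.23 pp.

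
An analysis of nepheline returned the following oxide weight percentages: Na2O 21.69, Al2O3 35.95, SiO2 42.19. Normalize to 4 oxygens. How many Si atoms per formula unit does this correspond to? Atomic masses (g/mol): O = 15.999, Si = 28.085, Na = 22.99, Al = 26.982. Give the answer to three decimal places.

21.69 wt% Na2O ÷ 61.979 g/mol = 0.34996 mol, giving 0.69992 Na and 0.34996 O.
35.95 wt% Al2O3 ÷ 101.961 g/mol = 0.35259 mol, giving 0.70518 Al and 1.05777 O.
42.19 wt% SiO2 ÷ 60.083 g/mol = 0.70220 mol, giving 0.70220 Si and 1.40440 O.
Oxygen sums to 2.81213; scaling by 4/2.81213 = 1.42241 puts the formula on 4 O.
Si: 0.70220 × 1.42241 = 0.999 atoms per formula unit.

0.999 Si apfu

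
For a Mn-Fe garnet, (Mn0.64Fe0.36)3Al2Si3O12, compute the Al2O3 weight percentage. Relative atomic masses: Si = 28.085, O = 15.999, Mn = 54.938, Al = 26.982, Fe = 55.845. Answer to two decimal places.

20.56 wt%

Molar mass of (Mn0.64Fe0.36)3Al2Si3O12 = 1.92*54.938 + 1.08*55.845 + 2*26.982 + 3*28.085 + 12*15.999 = 496.001 g/mol.
Each formula unit contains 2 Al, equivalent to 2/2 = 1.0000 mol Al2O3.
M(Al2O3) = 2×26.982 + 3×15.999 = 101.961 g/mol.
Mass of Al2O3 per formula unit = 1.0000 × 101.961 = 101.961 g.
Al2O3 wt% = 101.961 / 496.001 × 100 = 20.56%.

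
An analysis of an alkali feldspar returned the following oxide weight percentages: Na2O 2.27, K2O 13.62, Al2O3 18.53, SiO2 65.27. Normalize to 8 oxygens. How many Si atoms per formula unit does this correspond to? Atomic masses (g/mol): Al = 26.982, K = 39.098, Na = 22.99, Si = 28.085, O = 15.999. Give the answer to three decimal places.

Na2O: 2.27/61.979 = 0.03663 mol → 0.07326 mol Na, 0.03663 mol O.
K2O: 13.62/94.195 = 0.14459 mol → 0.28918 mol K, 0.14459 mol O.
Al2O3: 18.53/101.961 = 0.18174 mol → 0.36348 mol Al, 0.54522 mol O.
SiO2: 65.27/60.083 = 1.08633 mol → 1.08633 mol Si, 2.17266 mol O.
Total oxygen = 2.89910 mol. Normalization factor = 8/2.89910 = 2.75948.
Si per 8 O = 1.08633 × 2.75948 = 2.998.

2.998 Si apfu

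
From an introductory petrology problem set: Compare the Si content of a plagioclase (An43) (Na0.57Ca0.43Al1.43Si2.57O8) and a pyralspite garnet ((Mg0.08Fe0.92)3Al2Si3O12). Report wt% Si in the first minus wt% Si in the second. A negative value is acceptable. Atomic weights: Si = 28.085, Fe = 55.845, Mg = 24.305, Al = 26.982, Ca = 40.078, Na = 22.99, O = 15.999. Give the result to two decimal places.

M(Na0.57Ca0.43Al1.43Si2.57O8) = 269.093 g/mol, so wt% Si = 72.178/269.093 × 100 = 26.82%.
M((Mg0.08Fe0.92)3Al2Si3O12) = 490.172 g/mol, so wt% Si = 84.255/490.172 × 100 = 17.19%.
26.82 − 17.19 = 9.63 pp.

9.63 percentage points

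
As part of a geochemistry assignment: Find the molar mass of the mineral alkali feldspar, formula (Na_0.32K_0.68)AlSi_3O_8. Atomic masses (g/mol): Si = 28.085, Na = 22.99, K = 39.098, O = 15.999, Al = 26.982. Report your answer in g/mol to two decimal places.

273.17 g/mol

M = 0.32(22.99) + 0.68(39.098) + 1(26.982) + 3(28.085) + 8(15.999)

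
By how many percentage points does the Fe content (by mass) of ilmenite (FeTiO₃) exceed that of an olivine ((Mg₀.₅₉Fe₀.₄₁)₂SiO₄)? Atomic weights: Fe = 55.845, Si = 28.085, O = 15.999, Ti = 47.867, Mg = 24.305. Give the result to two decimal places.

Fe in FeTiO₃: molar mass 151.709 g/mol; 1×55.845 = 55.845 g → 36.81 wt%.
Fe in (Mg₀.₅₉Fe₀.₄₁)₂SiO₄: molar mass 166.554 g/mol; 0.82×55.845 = 45.793 g → 27.49 wt%.
Difference = 36.81 − 27.49 = 9.32 percentage points.

9.32 percentage points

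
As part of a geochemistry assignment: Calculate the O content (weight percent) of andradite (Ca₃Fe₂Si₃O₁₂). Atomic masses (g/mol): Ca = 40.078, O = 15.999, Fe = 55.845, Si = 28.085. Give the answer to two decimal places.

Molar mass of Ca₃Fe₂Si₃O₁₂: 3*40.078 + 2*55.845 + 3*28.085 + 12*15.999 = 508.167 g/mol.
Mass of O per formula unit: 12 × 15.999 = 191.988 g.
Weight fraction O = 191.988 / 508.167 = 0.3778.

37.78 weight percent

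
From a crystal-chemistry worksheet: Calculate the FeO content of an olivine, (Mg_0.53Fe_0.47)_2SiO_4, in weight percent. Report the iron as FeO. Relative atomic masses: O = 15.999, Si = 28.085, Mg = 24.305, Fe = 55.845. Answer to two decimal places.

M((Mg_0.53Fe_0.47)_2SiO_4) = 170.339 g/mol; M(FeO) = 71.844 g/mol.
Moles FeO per formula unit = 0.94 Fe ÷ 1 = 0.9400.
FeO fraction = (0.9400 × 71.844) / 170.339 = 67.533/170.339 = 0.3965.

39.65 wt%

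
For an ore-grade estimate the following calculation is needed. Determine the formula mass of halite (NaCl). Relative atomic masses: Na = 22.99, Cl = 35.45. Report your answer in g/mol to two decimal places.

58.44 g/mol

The formula mass is the sum 1·22.99 + 1·35.45.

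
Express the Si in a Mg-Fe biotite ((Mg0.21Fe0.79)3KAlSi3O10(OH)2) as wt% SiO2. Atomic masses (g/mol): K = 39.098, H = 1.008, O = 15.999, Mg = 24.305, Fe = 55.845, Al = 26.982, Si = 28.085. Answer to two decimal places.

36.64 wt%

Molar mass of (Mg0.21Fe0.79)3KAlSi3O10(OH)2 = 0.63·24.305 + 2.37·55.845 + 1·39.098 + 1·26.982 + 3·28.085 + 12·15.999 + 2·1.008 = 492.004 g/mol.
Each formula unit contains 3 Si, equivalent to 3/1 = 3.0000 mol SiO2.
M(SiO2) = 1×28.085 + 2×15.999 = 60.083 g/mol.
Mass of SiO2 per formula unit = 3.0000 × 60.083 = 180.249 g.
SiO2 wt% = 180.249 / 492.004 × 100 = 36.64%.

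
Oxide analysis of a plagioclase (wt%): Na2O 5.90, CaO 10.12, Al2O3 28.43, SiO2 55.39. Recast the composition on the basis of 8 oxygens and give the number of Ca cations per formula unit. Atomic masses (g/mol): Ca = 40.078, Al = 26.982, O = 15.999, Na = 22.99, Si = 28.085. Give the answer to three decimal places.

0.488 Ca apfu

Na2O: 5.90/61.979 = 0.09519 mol → 0.19038 mol Na, 0.09519 mol O.
CaO: 10.12/56.077 = 0.18047 mol → 0.18047 mol Ca, 0.18047 mol O.
Al2O3: 28.43/101.961 = 0.27883 mol → 0.55766 mol Al, 0.83649 mol O.
SiO2: 55.39/60.083 = 0.92189 mol → 0.92189 mol Si, 1.84378 mol O.
Total oxygen = 2.95593 mol. Normalization factor = 8/2.95593 = 2.70642.
Ca per 8 O = 0.18047 × 2.70642 = 0.488.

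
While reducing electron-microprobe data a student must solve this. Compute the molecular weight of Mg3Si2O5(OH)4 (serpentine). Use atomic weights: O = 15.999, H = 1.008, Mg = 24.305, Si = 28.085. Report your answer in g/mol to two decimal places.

M = 3×24.305 + 2×28.085 + 9×15.999 + 4×1.008

277.11 g/mol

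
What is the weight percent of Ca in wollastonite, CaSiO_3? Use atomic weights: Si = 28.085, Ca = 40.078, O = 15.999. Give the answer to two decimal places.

M(CaSiO_3) = 116.160 g/mol.
Ca contributes 1 × 40.078 = 40.078 g per mole.
40.078/116.160 = 0.3450 → 34.50%.

34.50 mass %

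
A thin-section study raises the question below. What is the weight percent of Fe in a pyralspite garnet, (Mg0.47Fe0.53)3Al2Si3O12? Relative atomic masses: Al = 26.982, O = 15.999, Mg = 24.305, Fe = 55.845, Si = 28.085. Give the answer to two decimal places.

Molar mass of (Mg0.47Fe0.53)3Al2Si3O12: 1.41×24.305 + 1.59×55.845 + 2×26.982 + 3×28.085 + 12×15.999 = 453.271 g/mol.
Mass of Fe per formula unit: 1.59 × 55.845 = 88.794 g.
Weight fraction Fe = 88.794 / 453.271 = 0.1959.

19.59 mass %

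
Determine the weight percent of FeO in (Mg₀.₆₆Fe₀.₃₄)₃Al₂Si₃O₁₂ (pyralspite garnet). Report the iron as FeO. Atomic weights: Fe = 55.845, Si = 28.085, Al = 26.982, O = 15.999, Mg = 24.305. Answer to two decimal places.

16.83 wt%

Formula mass = 435.293 g/mol.
1.02 Fe → 1.0200 mol FeO per formula unit; M(FeO) = 71.844, so FeO mass = 73.281 g.
73.281/435.293 × 100 = 16.83 wt%.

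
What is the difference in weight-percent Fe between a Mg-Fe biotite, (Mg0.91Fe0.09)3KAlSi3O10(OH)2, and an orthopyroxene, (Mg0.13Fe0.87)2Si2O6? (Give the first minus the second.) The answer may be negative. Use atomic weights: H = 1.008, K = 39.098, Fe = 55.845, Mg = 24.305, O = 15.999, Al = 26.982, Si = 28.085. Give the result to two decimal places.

-34.47 percentage points

M((Mg0.91Fe0.09)3KAlSi3O10(OH)2) = 425.770 g/mol, so wt% Fe = 15.078/425.770 × 100 = 3.54%.
M((Mg0.13Fe0.87)2Si2O6) = 255.654 g/mol, so wt% Fe = 97.170/255.654 × 100 = 38.01%.
3.54 − 38.01 = -34.47 pp.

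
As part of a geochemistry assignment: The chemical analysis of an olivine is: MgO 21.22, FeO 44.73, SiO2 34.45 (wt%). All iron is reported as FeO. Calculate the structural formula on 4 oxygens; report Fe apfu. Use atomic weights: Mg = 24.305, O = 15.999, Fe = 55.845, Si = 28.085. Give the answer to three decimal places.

1.085 Fe apfu

MgO (M=40.304): mol = 0.52650; Mg = 0.52650, O = 0.52650.
FeO (M=71.844): mol = 0.62260; Fe = 0.62260, O = 0.62260.
SiO2 (M=60.083): mol = 0.57337; Si = 0.57337, O = 1.14674.
ΣO = 2.29584; factor = 4/ΣO = 1.74228.
Fe apfu = 0.62260 × 1.74228 = 1.085.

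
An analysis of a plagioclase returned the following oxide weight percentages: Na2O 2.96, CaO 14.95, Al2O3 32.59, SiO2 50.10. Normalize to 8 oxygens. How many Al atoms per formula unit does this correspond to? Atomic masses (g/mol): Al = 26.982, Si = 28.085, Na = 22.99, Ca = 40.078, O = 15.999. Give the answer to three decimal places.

2.96 wt% Na2O ÷ 61.979 g/mol = 0.04776 mol, giving 0.09552 Na and 0.04776 O.
14.95 wt% CaO ÷ 56.077 g/mol = 0.26660 mol, giving 0.26660 Ca and 0.26660 O.
32.59 wt% Al2O3 ÷ 101.961 g/mol = 0.31963 mol, giving 0.63926 Al and 0.95889 O.
50.10 wt% SiO2 ÷ 60.083 g/mol = 0.83385 mol, giving 0.83385 Si and 1.66770 O.
Oxygen sums to 2.94095; scaling by 8/2.94095 = 2.72021 puts the formula on 8 O.
Al: 0.63926 × 2.72021 = 1.739 atoms per formula unit.

1.739 Al apfu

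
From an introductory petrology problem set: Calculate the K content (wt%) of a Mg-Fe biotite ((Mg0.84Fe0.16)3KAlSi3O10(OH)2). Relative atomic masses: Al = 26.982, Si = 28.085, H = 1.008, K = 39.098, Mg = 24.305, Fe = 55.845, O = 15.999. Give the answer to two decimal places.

9.04 wt%

Molar mass of (Mg0.84Fe0.16)3KAlSi3O10(OH)2: 2.52×24.305 + 0.48×55.845 + 1×39.098 + 1×26.982 + 3×28.085 + 12×15.999 + 2×1.008 = 432.393 g/mol.
Mass of K per formula unit: 1 × 39.098 = 39.098 g.
Weight fraction K = 39.098 / 432.393 = 0.0904.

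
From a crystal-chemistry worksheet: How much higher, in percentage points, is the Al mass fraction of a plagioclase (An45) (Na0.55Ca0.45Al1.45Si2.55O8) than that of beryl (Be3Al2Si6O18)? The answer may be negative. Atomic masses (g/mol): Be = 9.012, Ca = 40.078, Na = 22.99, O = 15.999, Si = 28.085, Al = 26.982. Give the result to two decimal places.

First mineral: 39.124 g Al in 269.412 g formula = 14.52 wt% Al.
Second mineral: 53.964 g Al in 537.492 g formula = 10.04 wt% Al.
14.52% − 10.04% gives a difference of 4.48 percentage points.

4.48 percentage points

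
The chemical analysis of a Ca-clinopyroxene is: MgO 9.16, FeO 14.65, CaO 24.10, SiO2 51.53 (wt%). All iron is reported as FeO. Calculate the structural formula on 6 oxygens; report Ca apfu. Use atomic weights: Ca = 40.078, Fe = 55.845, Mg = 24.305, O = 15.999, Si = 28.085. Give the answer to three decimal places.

1.001 Ca apfu

9.16 wt% MgO ÷ 40.304 g/mol = 0.22727 mol, giving 0.22727 Mg and 0.22727 O.
14.65 wt% FeO ÷ 71.844 g/mol = 0.20391 mol, giving 0.20391 Fe and 0.20391 O.
24.10 wt% CaO ÷ 56.077 g/mol = 0.42977 mol, giving 0.42977 Ca and 0.42977 O.
51.53 wt% SiO2 ÷ 60.083 g/mol = 0.85765 mol, giving 0.85765 Si and 1.71530 O.
Oxygen sums to 2.57625; scaling by 6/2.57625 = 2.32897 puts the formula on 6 O.
Ca: 0.42977 × 2.32897 = 1.001 atoms per formula unit.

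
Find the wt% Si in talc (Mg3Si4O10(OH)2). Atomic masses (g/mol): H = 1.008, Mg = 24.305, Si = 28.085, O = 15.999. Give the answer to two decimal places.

29.62 wt%

Molar mass of Mg3Si4O10(OH)2: 3×24.305 + 4×28.085 + 12×15.999 + 2×1.008 = 379.259 g/mol.
Mass of Si per formula unit: 4 × 28.085 = 112.340 g.
Weight fraction Si = 112.340 / 379.259 = 0.2962.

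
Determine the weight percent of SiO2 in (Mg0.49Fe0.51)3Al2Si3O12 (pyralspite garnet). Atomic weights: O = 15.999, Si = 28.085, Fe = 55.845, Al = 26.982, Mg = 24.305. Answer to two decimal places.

Molar mass of (Mg0.49Fe0.51)3Al2Si3O12 = 1.47·24.305 + 1.53·55.845 + 2·26.982 + 3·28.085 + 12·15.999 = 451.378 g/mol.
Each formula unit contains 3 Si, equivalent to 3/1 = 3.0000 mol SiO2.
M(SiO2) = 1×28.085 + 2×15.999 = 60.083 g/mol.
Mass of SiO2 per formula unit = 3.0000 × 60.083 = 180.249 g.
SiO2 wt% = 180.249 / 451.378 × 100 = 39.93%.

39.93 wt%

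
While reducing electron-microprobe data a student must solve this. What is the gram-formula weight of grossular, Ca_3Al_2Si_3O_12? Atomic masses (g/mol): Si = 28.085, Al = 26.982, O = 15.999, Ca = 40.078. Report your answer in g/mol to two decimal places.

450.44 g/mol

M = 3·40.078 + 2·26.982 + 3·28.085 + 12·15.999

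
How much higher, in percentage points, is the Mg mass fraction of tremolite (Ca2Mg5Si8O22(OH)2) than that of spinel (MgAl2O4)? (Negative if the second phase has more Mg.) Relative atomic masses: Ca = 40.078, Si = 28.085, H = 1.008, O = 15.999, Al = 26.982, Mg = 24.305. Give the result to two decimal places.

-2.12 percentage points

Mg in Ca2Mg5Si8O22(OH)2: molar mass 812.353 g/mol; 5×24.305 = 121.525 g → 14.96 wt%.
Mg in MgAl2O4: molar mass 142.265 g/mol; 1×24.305 = 24.305 g → 17.08 wt%.
Difference = 14.96 − 17.08 = -2.12 percentage points.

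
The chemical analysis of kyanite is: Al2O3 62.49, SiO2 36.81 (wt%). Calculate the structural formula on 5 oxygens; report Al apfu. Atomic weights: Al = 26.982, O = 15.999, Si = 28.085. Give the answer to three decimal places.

Al2O3 (M=101.961): mol = 0.61288; Al = 1.22576, O = 1.83864.
SiO2 (M=60.083): mol = 0.61265; Si = 0.61265, O = 1.22530.
ΣO = 3.06394; factor = 5/ΣO = 1.63189.
Al apfu = 1.22576 × 1.63189 = 2.000.

2.000 Al apfu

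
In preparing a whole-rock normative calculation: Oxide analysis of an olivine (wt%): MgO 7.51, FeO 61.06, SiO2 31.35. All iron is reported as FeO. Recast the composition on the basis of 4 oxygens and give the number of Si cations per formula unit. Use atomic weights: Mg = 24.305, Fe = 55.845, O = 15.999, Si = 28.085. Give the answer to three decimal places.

MgO: 7.51/40.304 = 0.18633 mol → 0.18633 mol Mg, 0.18633 mol O.
FeO: 61.06/71.844 = 0.84990 mol → 0.84990 mol Fe, 0.84990 mol O.
SiO2: 31.35/60.083 = 0.52178 mol → 0.52178 mol Si, 1.04356 mol O.
Total oxygen = 2.07979 mol. Normalization factor = 4/2.07979 = 1.92327.
Si per 4 O = 0.52178 × 1.92327 = 1.004.

1.004 Si apfu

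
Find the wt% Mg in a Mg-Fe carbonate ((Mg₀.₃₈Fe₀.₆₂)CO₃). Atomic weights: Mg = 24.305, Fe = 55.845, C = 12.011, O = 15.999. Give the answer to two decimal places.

Molar mass of (Mg₀.₃₈Fe₀.₆₂)CO₃: 0.38·24.305 + 0.62·55.845 + 1·12.011 + 3·15.999 = 103.868 g/mol.
Mass of Mg per formula unit: 0.38 × 24.305 = 9.236 g.
Weight fraction Mg = 9.236 / 103.868 = 0.0889.

8.89 mass %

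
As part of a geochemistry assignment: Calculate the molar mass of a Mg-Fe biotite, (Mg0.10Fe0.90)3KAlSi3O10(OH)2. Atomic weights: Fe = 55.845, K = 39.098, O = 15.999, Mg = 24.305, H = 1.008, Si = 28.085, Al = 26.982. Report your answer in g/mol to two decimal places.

Mg: 0.30 × 24.305 = 7.2915
Fe: 2.70 × 55.845 = 150.7815
K: 1 × 39.098 = 39.0980
Al: 1 × 26.982 = 26.9820
Si: 3 × 28.085 = 84.2550
O: 12 × 15.999 = 191.9880
H: 2 × 1.008 = 2.0160
Summing the contributions gives the formula mass.

502.41 g/mol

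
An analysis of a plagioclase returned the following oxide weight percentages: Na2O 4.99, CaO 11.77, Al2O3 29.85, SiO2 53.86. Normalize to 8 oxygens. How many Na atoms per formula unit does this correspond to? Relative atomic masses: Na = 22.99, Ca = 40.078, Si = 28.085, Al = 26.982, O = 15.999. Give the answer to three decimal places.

Na2O (M=61.979): mol = 0.08051; Na = 0.16102, O = 0.08051.
CaO (M=56.077): mol = 0.20989; Ca = 0.20989, O = 0.20989.
Al2O3 (M=101.961): mol = 0.29276; Al = 0.58552, O = 0.87828.
SiO2 (M=60.083): mol = 0.89643; Si = 0.89643, O = 1.79286.
ΣO = 2.96154; factor = 8/ΣO = 2.70130.
Na apfu = 0.16102 × 2.70130 = 0.435.

0.435 Na apfu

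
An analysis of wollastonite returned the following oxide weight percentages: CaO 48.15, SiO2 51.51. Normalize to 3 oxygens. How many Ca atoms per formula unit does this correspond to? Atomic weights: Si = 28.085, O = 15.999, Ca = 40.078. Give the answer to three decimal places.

CaO: 48.15/56.077 = 0.85864 mol → 0.85864 mol Ca, 0.85864 mol O.
SiO2: 51.51/60.083 = 0.85731 mol → 0.85731 mol Si, 1.71462 mol O.
Total oxygen = 2.57326 mol. Normalization factor = 3/2.57326 = 1.16584.
Ca per 3 O = 0.85864 × 1.16584 = 1.001.

1.001 Ca apfu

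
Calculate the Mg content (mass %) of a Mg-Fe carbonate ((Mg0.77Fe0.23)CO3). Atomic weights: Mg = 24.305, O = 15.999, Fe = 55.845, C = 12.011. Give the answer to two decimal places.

20.44 mass %

Formula mass = 0.77*24.305 + 0.23*55.845 + 1*12.011 + 3*15.999 = 91.567 g/mol, of which 18.715 g is Mg.
So Mg makes up 18.715/91.567 = 0.2044 of the mass, i.e. 20.44%.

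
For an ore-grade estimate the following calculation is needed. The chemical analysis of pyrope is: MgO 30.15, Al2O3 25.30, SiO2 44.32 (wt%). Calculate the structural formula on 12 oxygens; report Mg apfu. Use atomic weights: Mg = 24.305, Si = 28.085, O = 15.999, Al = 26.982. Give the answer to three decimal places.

30.15 wt% MgO ÷ 40.304 g/mol = 0.74806 mol, giving 0.74806 Mg and 0.74806 O.
25.30 wt% Al2O3 ÷ 101.961 g/mol = 0.24813 mol, giving 0.49626 Al and 0.74439 O.
44.32 wt% SiO2 ÷ 60.083 g/mol = 0.73765 mol, giving 0.73765 Si and 1.47530 O.
Oxygen sums to 2.96775; scaling by 12/2.96775 = 4.04347 puts the formula on 12 O.
Mg: 0.74806 × 4.04347 = 3.025 atoms per formula unit.

3.025 Mg apfu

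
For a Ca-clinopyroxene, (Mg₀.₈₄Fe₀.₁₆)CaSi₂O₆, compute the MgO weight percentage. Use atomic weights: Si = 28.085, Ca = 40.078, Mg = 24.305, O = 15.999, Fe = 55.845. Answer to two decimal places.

15.28 wt%

M((Mg₀.₈₄Fe₀.₁₆)CaSi₂O₆) = 221.593 g/mol; M(MgO) = 40.304 g/mol.
Moles MgO per formula unit = 0.84 Mg ÷ 1 = 0.8400.
MgO fraction = (0.8400 × 40.304) / 221.593 = 33.855/221.593 = 0.1528.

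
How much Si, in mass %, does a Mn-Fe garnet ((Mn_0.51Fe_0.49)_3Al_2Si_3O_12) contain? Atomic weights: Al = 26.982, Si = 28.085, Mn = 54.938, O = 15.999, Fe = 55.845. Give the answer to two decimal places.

Formula mass = 1.53*54.938 + 1.47*55.845 + 2*26.982 + 3*28.085 + 12*15.999 = 496.354 g/mol, of which 84.255 g is Si.
So Si makes up 84.255/496.354 = 0.1697 of the mass, i.e. 16.97%.

16.97 mass %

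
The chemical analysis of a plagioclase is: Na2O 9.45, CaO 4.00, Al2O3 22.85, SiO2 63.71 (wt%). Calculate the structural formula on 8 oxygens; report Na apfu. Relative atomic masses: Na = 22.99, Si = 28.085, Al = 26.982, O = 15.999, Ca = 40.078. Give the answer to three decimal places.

9.45 wt% Na2O ÷ 61.979 g/mol = 0.15247 mol, giving 0.30494 Na and 0.15247 O.
4.00 wt% CaO ÷ 56.077 g/mol = 0.07133 mol, giving 0.07133 Ca and 0.07133 O.
22.85 wt% Al2O3 ÷ 101.961 g/mol = 0.22411 mol, giving 0.44822 Al and 0.67233 O.
63.71 wt% SiO2 ÷ 60.083 g/mol = 1.06037 mol, giving 1.06037 Si and 2.12074 O.
Oxygen sums to 3.01687; scaling by 8/3.01687 = 2.65175 puts the formula on 8 O.
Na: 0.30494 × 2.65175 = 0.809 atoms per formula unit.

0.809 Na apfu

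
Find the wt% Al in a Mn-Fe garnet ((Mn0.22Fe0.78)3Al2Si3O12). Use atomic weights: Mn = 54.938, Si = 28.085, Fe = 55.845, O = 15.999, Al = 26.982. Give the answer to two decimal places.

10.85 mass %

Formula mass = 0.66·54.938 + 2.34·55.845 + 2·26.982 + 3·28.085 + 12·15.999 = 497.143 g/mol, of which 53.964 g is Al.
So Al makes up 53.964/497.143 = 0.1085 of the mass, i.e. 10.85%.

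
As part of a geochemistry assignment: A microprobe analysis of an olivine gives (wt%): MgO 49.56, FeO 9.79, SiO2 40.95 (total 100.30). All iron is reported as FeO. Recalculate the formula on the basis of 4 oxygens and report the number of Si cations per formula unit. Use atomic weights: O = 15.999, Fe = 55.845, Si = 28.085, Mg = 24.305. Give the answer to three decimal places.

0.999 Si apfu

MgO (M=40.304): mol = 1.22965; Mg = 1.22965, O = 1.22965.
FeO (M=71.844): mol = 0.13627; Fe = 0.13627, O = 0.13627.
SiO2 (M=60.083): mol = 0.68156; Si = 0.68156, O = 1.36312.
ΣO = 2.72904; factor = 4/ΣO = 1.46572.
Si apfu = 0.68156 × 1.46572 = 0.999.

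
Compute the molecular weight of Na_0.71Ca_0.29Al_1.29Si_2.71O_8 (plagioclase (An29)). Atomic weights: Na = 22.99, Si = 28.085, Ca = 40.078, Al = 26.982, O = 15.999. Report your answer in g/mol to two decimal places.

The formula mass is the sum 0.71×22.99 + 0.29×40.078 + 1.29×26.982 + 2.71×28.085 + 8×15.999.

266.85 g/mol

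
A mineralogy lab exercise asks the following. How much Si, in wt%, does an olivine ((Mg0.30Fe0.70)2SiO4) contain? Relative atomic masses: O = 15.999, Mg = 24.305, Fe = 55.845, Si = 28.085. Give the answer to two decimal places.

15.19 wt%

M((Mg0.30Fe0.70)2SiO4) = 184.847 g/mol.
Si contributes 1 × 28.085 = 28.085 g per mole.
28.085/184.847 = 0.1519 → 15.19%.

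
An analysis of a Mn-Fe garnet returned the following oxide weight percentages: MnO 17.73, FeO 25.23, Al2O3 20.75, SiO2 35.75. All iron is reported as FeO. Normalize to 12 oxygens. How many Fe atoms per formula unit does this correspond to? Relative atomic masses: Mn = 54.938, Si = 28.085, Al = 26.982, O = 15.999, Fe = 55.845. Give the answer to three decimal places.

17.73 wt% MnO ÷ 70.937 g/mol = 0.24994 mol, giving 0.24994 Mn and 0.24994 O.
25.23 wt% FeO ÷ 71.844 g/mol = 0.35118 mol, giving 0.35118 Fe and 0.35118 O.
20.75 wt% Al2O3 ÷ 101.961 g/mol = 0.20351 mol, giving 0.40702 Al and 0.61053 O.
35.75 wt% SiO2 ÷ 60.083 g/mol = 0.59501 mol, giving 0.59501 Si and 1.19002 O.
Oxygen sums to 2.40167; scaling by 12/2.40167 = 4.99652 puts the formula on 12 O.
Fe: 0.35118 × 4.99652 = 1.755 atoms per formula unit.

1.755 Fe apfu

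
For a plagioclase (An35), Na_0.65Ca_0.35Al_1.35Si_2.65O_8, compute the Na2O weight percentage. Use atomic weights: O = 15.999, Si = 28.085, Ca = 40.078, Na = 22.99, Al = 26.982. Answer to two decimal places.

Molar mass of Na_0.65Ca_0.35Al_1.35Si_2.65O_8 = 0.65×22.99 + 0.35×40.078 + 1.35×26.982 + 2.65×28.085 + 8×15.999 = 267.814 g/mol.
Each formula unit contains 0.65 Na, equivalent to 0.65/2 = 0.3250 mol Na2O.
M(Na2O) = 2×22.99 + 1×15.999 = 61.979 g/mol.
Mass of Na2O per formula unit = 0.3250 × 61.979 = 20.143 g.
Na2O wt% = 20.143 / 267.814 × 100 = 7.52%.

7.52 wt%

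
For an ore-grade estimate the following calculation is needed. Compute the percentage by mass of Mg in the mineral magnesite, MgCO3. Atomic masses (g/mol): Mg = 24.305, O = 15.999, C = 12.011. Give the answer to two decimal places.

28.83 weight percent

M(MgCO3) = 84.313 g/mol.
Mg contributes 1 × 24.305 = 24.305 g per mole.
24.305/84.313 = 0.2883 → 28.83%.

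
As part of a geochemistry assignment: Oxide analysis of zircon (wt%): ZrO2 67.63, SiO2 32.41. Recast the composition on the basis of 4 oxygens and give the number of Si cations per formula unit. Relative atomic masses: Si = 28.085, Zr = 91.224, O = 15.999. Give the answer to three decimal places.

ZrO2 (M=123.222): mol = 0.54885; Zr = 0.54885, O = 1.09770.
SiO2 (M=60.083): mol = 0.53942; Si = 0.53942, O = 1.07884.
ΣO = 2.17654; factor = 4/ΣO = 1.83778.
Si apfu = 0.53942 × 1.83778 = 0.991.

0.991 Si apfu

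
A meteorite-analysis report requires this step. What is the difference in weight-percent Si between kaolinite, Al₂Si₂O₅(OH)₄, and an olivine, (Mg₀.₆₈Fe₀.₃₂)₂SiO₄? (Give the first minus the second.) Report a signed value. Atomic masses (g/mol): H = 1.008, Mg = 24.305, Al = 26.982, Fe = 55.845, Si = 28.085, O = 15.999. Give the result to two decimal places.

4.30 percentage points

Si in Al₂Si₂O₅(OH)₄: molar mass 258.157 g/mol; 2×28.085 = 56.170 g → 21.76 wt%.
Si in (Mg₀.₆₈Fe₀.₃₂)₂SiO₄: molar mass 160.877 g/mol; 1×28.085 = 28.085 g → 17.46 wt%.
Difference = 21.76 − 17.46 = 4.30 percentage points.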